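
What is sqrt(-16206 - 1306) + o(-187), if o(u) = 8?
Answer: 8 + 2*I*sqrt(4378) ≈ 8.0 + 132.33*I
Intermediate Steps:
sqrt(-16206 - 1306) + o(-187) = sqrt(-16206 - 1306) + 8 = sqrt(-17512) + 8 = 2*I*sqrt(4378) + 8 = 8 + 2*I*sqrt(4378)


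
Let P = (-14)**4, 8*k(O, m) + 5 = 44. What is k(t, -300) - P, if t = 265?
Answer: -307289/8 ≈ -38411.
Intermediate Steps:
k(O, m) = 39/8 (k(O, m) = -5/8 + (1/8)*44 = -5/8 + 11/2 = 39/8)
P = 38416
k(t, -300) - P = 39/8 - 1*38416 = 39/8 - 38416 = -307289/8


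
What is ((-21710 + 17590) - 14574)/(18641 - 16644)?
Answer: -18694/1997 ≈ -9.3610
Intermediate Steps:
((-21710 + 17590) - 14574)/(18641 - 16644) = (-4120 - 14574)/1997 = -18694*1/1997 = -18694/1997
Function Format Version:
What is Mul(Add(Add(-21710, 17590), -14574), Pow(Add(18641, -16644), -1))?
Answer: Rational(-18694, 1997) ≈ -9.3610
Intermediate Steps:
Mul(Add(Add(-21710, 17590), -14574), Pow(Add(18641, -16644), -1)) = Mul(Add(-4120, -14574), Pow(1997, -1)) = Mul(-18694, Rational(1, 1997)) = Rational(-18694, 1997)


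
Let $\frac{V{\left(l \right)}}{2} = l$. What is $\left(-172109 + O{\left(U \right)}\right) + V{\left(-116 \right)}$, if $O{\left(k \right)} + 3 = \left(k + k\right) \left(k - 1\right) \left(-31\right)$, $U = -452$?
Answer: $-12867216$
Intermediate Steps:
$V{\left(l \right)} = 2 l$
$O{\left(k \right)} = -3 - 62 k \left(-1 + k\right)$ ($O{\left(k \right)} = -3 + \left(k + k\right) \left(k - 1\right) \left(-31\right) = -3 + 2 k \left(-1 + k\right) \left(-31\right) = -3 - 62 k \left(-1 + k\right)$)
$\left(-172109 + O{\left(U \right)}\right) + V{\left(-116 \right)} = \left(-172109 - \left(28027 + 12666848\right)\right) + 2 \left(-116\right) = \left(-172109 - 12694875\right) - 232 = -12866984 - 232 = -12867216$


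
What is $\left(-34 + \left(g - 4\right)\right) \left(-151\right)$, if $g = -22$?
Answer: $9060$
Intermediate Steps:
$\left(-34 + \left(g - 4\right)\right) \left(-151\right) = \left(-34 - 26\right) \left(-151\right) = \left(-60\right) \left(-151\right) = 9060$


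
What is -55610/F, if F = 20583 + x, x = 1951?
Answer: -27805/11267 ≈ -2.4678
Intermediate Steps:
F = 22534 (F = 20583 + 1951 = 22534)
-55610/F = -55610/22534 = -55610*1/22534 = -27805/11267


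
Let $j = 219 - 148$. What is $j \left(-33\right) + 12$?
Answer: $-2331$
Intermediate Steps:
$j = 71$ ($j = 219 - 148 = 71$)
$j \left(-33\right) + 12 = 71 \left(-33\right) + 12 = -2343 + 12 = -2331$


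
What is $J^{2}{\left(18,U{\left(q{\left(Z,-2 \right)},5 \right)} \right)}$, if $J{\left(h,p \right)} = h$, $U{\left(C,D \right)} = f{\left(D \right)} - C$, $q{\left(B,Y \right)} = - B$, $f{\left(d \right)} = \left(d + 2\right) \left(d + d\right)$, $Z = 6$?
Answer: $324$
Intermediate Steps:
$f{\left(d \right)} = 2 d \left(2 + d\right)$ ($f{\left(d \right)} = \left(2 + d\right) 2 d = 2 d \left(2 + d\right)$)
$U{\left(C,D \right)} = - C + 2 D \left(2 + D\right)$ ($U{\left(C,D \right)} = 2 D \left(2 + D\right) - C = - C + 2 D \left(2 + D\right)$)
$J^{2}{\left(18,U{\left(q{\left(Z,-2 \right)},5 \right)} \right)} = 18^{2} = 324$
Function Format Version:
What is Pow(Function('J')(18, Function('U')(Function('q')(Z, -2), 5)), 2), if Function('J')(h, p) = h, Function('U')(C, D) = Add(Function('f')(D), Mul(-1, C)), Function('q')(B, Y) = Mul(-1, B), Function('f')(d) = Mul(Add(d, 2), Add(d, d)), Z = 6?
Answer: 324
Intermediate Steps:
Function('f')(d) = Mul(2, d, Add(2, d)) (Function('f')(d) = Mul(Add(2, d), Mul(2, d)) = Mul(2, d, Add(2, d)))
Function('U')(C, D) = Add(Mul(-1, C), Mul(2, D, Add(2, D))) (Function('U')(C, D) = Add(Mul(2, D, Add(2, D)), Mul(-1, C)) = Add(Mul(-1, C), Mul(2, D, Add(2, D))))
Pow(Function('J')(18, Function('U')(Function('q')(Z, -2), 5)), 2) = Pow(18, 2) = 324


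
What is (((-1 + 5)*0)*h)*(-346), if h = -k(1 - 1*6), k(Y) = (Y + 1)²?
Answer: 0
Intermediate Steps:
k(Y) = (1 + Y)²
h = -16 (h = -(1 + (1 - 1*6))² = -(1 + (1 - 6))² = -(1 - 5)² = -1*(-4)² = -1*16 = -16)
(((-1 + 5)*0)*h)*(-346) = (((-1 + 5)*0)*(-16))*(-346) = ((4*0)*(-16))*(-346) = (0*(-16))*(-346) = 0*(-346) = 0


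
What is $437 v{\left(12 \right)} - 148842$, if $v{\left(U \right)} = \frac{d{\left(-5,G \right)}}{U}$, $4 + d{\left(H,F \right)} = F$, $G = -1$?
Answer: $- \frac{1788289}{12} \approx -1.4902 \cdot 10^{5}$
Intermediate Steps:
$d{\left(H,F \right)} = -4 + F$
$v{\left(U \right)} = - \frac{5}{U}$ ($v{\left(U \right)} = \frac{-4 - 1}{U} = - \frac{5}{U}$)
$437 v{\left(12 \right)} - 148842 = 437 \left(- \frac{5}{12}\right) - 148842 = - \frac{2185}{12} - 148842 = - \frac{1788289}{12}$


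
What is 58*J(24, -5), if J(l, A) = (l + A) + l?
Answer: 2494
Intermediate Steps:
J(l, A) = A + 2*l (J(l, A) = (A + l) + l = A + 2*l)
58*J(24, -5) = 58*(-5 + 2*24) = 58*(-5 + 48) = 58*43 = 2494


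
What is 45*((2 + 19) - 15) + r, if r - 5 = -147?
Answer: 128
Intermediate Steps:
r = -142 (r = 5 - 147 = -142)
45*((2 + 19) - 15) + r = 45*((2 + 19) - 15) - 142 = 45*(21 - 15) - 142 = 45*6 - 142 = 270 - 142 = 128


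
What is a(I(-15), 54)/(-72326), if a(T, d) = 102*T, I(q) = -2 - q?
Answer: -663/36163 ≈ -0.018334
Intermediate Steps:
a(I(-15), 54)/(-72326) = (102*(-2 - 1*(-15)))/(-72326) = (102*(-2 + 15))*(-1/72326) = (102*13)*(-1/72326) = 1326*(-1/72326) = -663/36163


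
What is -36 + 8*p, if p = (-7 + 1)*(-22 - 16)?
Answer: 1788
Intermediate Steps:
p = 228 (p = -6*(-38) = 228)
-36 + 8*p = -36 + 8*228 = -36 + 1824 = 1788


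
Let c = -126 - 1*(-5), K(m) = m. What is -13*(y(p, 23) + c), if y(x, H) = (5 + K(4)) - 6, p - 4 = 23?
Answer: 1534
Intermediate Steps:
p = 27 (p = 4 + 23 = 27)
y(x, H) = 3 (y(x, H) = (5 + 4) - 6 = 9 - 6 = 3)
c = -121 (c = -126 + 5 = -121)
-13*(y(p, 23) + c) = -13*(3 - 121) = -13*(-118) = 1534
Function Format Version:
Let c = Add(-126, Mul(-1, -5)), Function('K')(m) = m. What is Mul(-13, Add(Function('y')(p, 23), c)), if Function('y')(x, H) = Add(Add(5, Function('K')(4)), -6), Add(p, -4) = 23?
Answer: 1534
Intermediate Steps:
p = 27 (p = Add(4, 23) = 27)
Function('y')(x, H) = 3 (Function('y')(x, H) = Add(Add(5, 4), -6) = Add(9, -6) = 3)
c = -121 (c = Add(-126, 5) = -121)
Mul(-13, Add(Function('y')(p, 23), c)) = Mul(-13, Add(3, -121)) = Mul(-13, -118) = 1534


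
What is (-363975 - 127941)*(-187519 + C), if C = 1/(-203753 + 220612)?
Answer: 1555134791283120/16859 ≈ 9.2244e+10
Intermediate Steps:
C = 1/16859 ≈ 5.9315e-5
(-363975 - 127941)*(-187519 + C) = (-363975 - 127941)*(-187519 + 1/16859) = -491916*(-3161382820/16859) = 1555134791283120/16859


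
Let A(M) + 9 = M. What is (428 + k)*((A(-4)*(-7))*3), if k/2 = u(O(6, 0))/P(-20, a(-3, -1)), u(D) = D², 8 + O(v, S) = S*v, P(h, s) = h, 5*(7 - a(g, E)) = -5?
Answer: 575484/5 ≈ 1.1510e+5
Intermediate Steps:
a(g, E) = 8 (a(g, E) = 7 - ⅕*(-5) = 7 + 1 = 8)
A(M) = -9 + M
O(v, S) = -8 + S*v
k = -32/5 (k = 2*((-8 + 0*6)²/(-20)) = 2*((-8 + 0)²*(-1/20)) = 2*((-8)²*(-1/20)) = 2*(64*(-1/20)) = 2*(-16/5) = -32/5 ≈ -6.4000)
(428 + k)*((A(-4)*(-7))*3) = (428 - 32/5)*(((-9 - 4)*(-7))*3) = 2108*(-13*(-7)*3)/5 = 2108*(91*3)/5 = (2108/5)*273 = 575484/5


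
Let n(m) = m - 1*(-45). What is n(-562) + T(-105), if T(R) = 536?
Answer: 19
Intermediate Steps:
n(m) = 45 + m (n(m) = m + 45 = 45 + m)
n(-562) + T(-105) = (45 - 562) + 536 = -517 + 536 = 19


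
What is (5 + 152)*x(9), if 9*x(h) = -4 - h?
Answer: -2041/9 ≈ -226.78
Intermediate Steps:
x(h) = -4/9 - h/9 (x(h) = (-4 - h)/9 = -4/9 - h/9)
(5 + 152)*x(9) = (5 + 152)*(-4/9 - ⅑*9) = 157*(-4/9 - 1) = 157*(-13/9) = -2041/9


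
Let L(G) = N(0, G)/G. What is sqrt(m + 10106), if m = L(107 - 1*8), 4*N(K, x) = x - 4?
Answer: sqrt(44022781)/66 ≈ 100.53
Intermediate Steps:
N(K, x) = -1 + x/4 (N(K, x) = (x - 4)/4 = (-4 + x)/4 = -1 + x/4)
L(G) = (-1 + G/4)/G
m = 95/396 (m = (-4 + (107 - 1*8))/(4*(107 - 1*8)) = (-4 + (107 - 8))/(4*(107 - 8)) = (1/4)*(-4 + 99)/99 = (1/4)*(1/99)*95 = 95/396 ≈ 0.23990)
sqrt(m + 10106) = sqrt(95/396 + 10106) = sqrt(4002071/396) = sqrt(44022781)/66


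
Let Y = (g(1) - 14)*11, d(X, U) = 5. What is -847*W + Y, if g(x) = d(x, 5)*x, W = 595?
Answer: -504064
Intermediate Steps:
g(x) = 5*x
Y = -99 (Y = (5*1 - 14)*11 = (5 - 14)*11 = -9*11 = -99)
-847*W + Y = -847*595 - 99 = -503965 - 99 = -504064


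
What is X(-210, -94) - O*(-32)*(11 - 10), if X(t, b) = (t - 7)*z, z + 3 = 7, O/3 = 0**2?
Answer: -868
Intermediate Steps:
O = 0 (O = 3*0**2 = 3*0 = 0)
z = 4 (z = -3 + 7 = 4)
X(t, b) = -28 + 4*t (X(t, b) = (t - 7)*4 = (-7 + t)*4 = -28 + 4*t)
X(-210, -94) - O*(-32)*(11 - 10) = (-28 + 4*(-210)) - 0*(-32)*(11 - 10) = (-28 - 840) - 0 = -868 - 1*0 = -868 + 0 = -868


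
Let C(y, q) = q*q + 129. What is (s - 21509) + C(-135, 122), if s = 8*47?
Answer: -6120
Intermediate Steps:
C(y, q) = 129 + q**2 (C(y, q) = q**2 + 129 = 129 + q**2)
s = 376
(s - 21509) + C(-135, 122) = (376 - 21509) + (129 + 122**2) = -21133 + (129 + 14884) = -21133 + 15013 = -6120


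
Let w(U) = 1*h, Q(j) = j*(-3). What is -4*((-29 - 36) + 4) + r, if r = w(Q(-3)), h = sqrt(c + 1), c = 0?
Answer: 245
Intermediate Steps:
Q(j) = -3*j
h = 1 (h = sqrt(0 + 1) = sqrt(1) = 1)
w(U) = 1 (w(U) = 1*1 = 1)
r = 1
-4*((-29 - 36) + 4) + r = -4*((-29 - 36) + 4) + 1 = -4*(-65 + 4) + 1 = -4*(-61) + 1 = 244 + 1 = 245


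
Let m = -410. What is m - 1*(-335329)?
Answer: 334919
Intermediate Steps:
m - 1*(-335329) = -410 - 1*(-335329) = -410 + 335329 = 334919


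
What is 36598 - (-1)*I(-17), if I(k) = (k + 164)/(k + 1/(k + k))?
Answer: 7061748/193 ≈ 36589.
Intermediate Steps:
I(k) = (164 + k)/(k + 1/(2*k))
36598 - (-1)*I(-17) = 36598 - (-1)*2*(-17)*(164 - 17)/(1 + 2*(-17)**2) = 36598 - (-1)*2*(-17)*147/(1 + 2*289) = 36598 - (-1)*2*(-17)*147/(1 + 578) = 36598 - (-1)*2*(-17)*147/579 = 36598 - (-1)*2*(-17)*(1/579)*147 = 36598 - (-1)*(-1666)/193 = 36598 - 1*1666/193 = 36598 - 1666/193 = 7061748/193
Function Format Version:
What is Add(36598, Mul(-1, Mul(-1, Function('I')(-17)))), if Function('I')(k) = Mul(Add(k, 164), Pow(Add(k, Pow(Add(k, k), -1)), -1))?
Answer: Rational(7061748, 193) ≈ 36589.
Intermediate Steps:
Function('I')(k) = Mul(Pow(Add(k, Mul(Rational(1, 2), Pow(k, -1))), -1), Add(164, k)) (Function('I')(k) = Mul(Add(164, k), Pow(Add(k, Pow(Mul(2, k), -1)), -1)) = Mul(Add(164, k), Pow(Add(k, Mul(Rational(1, 2), Pow(k, -1))), -1)) = Mul(Pow(Add(k, Mul(Rational(1, 2), Pow(k, -1))), -1), Add(164, k)))
Add(36598, Mul(-1, Mul(-1, Function('I')(-17)))) = Add(36598, Mul(-1, Mul(-1, Mul(2, -17, Pow(Add(1, Mul(2, Pow(-17, 2))), -1), Add(164, -17))))) = Add(36598, Mul(-1, Mul(-1, Mul(2, -17, Pow(Add(1, Mul(2, 289)), -1), 147)))) = Add(36598, Mul(-1, Mul(-1, Mul(2, -17, Pow(Add(1, 578), -1), 147)))) = Add(36598, Mul(-1, Mul(-1, Mul(2, -17, Pow(579, -1), 147)))) = Add(36598, Mul(-1, Mul(-1, Mul(2, -17, Rational(1, 579), 147)))) = Add(36598, Mul(-1, Mul(-1, Rational(-1666, 193)))) = Add(36598, Mul(-1, Rational(1666, 193))) = Add(36598, Rational(-1666, 193)) = Rational(7061748, 193)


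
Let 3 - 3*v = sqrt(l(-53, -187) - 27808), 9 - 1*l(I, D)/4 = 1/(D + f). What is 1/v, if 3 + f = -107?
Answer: 2673/8250953 + 18*I*sqrt(68048310)/8250953 ≈ 0.00032396 + 0.017996*I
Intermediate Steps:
f = -110 (f = -3 - 107 = -110)
l(I, D) = 36 - 4/(-110 + D) (l(I, D) = 36 - 4/(D - 110) = 36 - 4/(-110 + D))
v = 1 - 2*I*sqrt(68048310)/297 (v = 1 - sqrt(4*(-991 + 9*(-187))/(-110 - 187) - 27808)/3 = 1 - sqrt(4*(-991 - 1683)/(-297) - 27808)/3 = 1 - sqrt(4*(-1/297)*(-2674) - 27808)/3 = 1 - sqrt(10696/297 - 27808)/3 = 1 - 2*I*sqrt(68048310)/297 ≈ 1.0 - 55.55*I)
1/v = 1/(1 - 2*I*sqrt(68048310)/297)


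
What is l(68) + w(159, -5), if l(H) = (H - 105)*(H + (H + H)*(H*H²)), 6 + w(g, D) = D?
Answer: -1582224351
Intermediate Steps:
w(g, D) = -6 + D
l(H) = (-105 + H)*(H + 2*H⁴) (l(H) = (-105 + H)*(H + (2*H)*H³) = (-105 + H)*(H + 2*H⁴))
l(68) + w(159, -5) = 68*(-105 + 68 - 210*68³ + 2*68⁴) + (-6 - 5) = 68*(-105 + 68 - 210*314432 + 2*21381376) - 11 = 68*(-105 + 68 - 66030720 + 42762752) - 11 = 68*(-23268005) - 11 = -1582224340 - 11 = -1582224351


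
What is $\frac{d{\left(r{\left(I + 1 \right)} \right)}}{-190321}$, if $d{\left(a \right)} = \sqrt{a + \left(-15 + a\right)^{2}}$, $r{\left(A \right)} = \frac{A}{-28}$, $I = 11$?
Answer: $- \frac{\sqrt{11643}}{1332247} \approx -8.0993 \cdot 10^{-5}$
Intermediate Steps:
$r{\left(A \right)} = - \frac{A}{28}$ ($r{\left(A \right)} = A \left(- \frac{1}{28}\right) = - \frac{A}{28}$)
$\frac{d{\left(r{\left(I + 1 \right)} \right)}}{-190321} = \frac{\sqrt{- \frac{11 + 1}{28} + \left(-15 - \frac{11 + 1}{28}\right)^{2}}}{-190321} = \sqrt{\left(- \frac{1}{28}\right) 12 + \left(-15 - \frac{3}{7}\right)^{2}} \left(- \frac{1}{190321}\right) = \sqrt{- \frac{3}{7} + \left(-15 - \frac{3}{7}\right)^{2}} \left(- \frac{1}{190321}\right) = \sqrt{- \frac{3}{7} + \left(- \frac{108}{7}\right)^{2}} \left(- \frac{1}{190321}\right) = \sqrt{- \frac{3}{7} + \frac{11664}{49}} \left(- \frac{1}{190321}\right) = \sqrt{\frac{11643}{49}} \left(- \frac{1}{190321}\right) = \frac{\sqrt{11643}}{7} \left(- \frac{1}{190321}\right) = - \frac{\sqrt{11643}}{1332247}$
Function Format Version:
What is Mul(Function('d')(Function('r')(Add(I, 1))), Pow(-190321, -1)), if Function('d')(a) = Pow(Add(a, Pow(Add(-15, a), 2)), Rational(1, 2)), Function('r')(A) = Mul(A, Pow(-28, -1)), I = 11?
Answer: Mul(Rational(-1, 1332247), Pow(11643, Rational(1, 2))) ≈ -8.0993e-5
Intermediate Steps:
Function('r')(A) = Mul(Rational(-1, 28), A) (Function('r')(A) = Mul(A, Rational(-1, 28)) = Mul(Rational(-1, 28), A))
Mul(Function('d')(Function('r')(Add(I, 1))), Pow(-190321, -1)) = Mul(Pow(Add(Mul(Rational(-1, 28), Add(11, 1)), Pow(Add(-15, Mul(Rational(-1, 28), Add(11, 1))), 2)), Rational(1, 2)), Pow(-190321, -1)) = Mul(Pow(Add(Mul(Rational(-1, 28), 12), Pow(Add(-15, Mul(Rational(-1, 28), 12)), 2)), Rational(1, 2)), Rational(-1, 190321)) = Mul(Pow(Add(Rational(-3, 7), Pow(Add(-15, Rational(-3, 7)), 2)), Rational(1, 2)), Rational(-1, 190321)) = Mul(Pow(Add(Rational(-3, 7), Pow(Rational(-108, 7), 2)), Rational(1, 2)), Rational(-1, 190321)) = Mul(Pow(Add(Rational(-3, 7), Rational(11664, 49)), Rational(1, 2)), Rational(-1, 190321)) = Mul(Pow(Rational(11643, 49), Rational(1, 2)), Rational(-1, 190321)) = Mul(Mul(Rational(1, 7), Pow(11643, Rational(1, 2))), Rational(-1, 190321)) = Mul(Rational(-1, 1332247), Pow(11643, Rational(1, 2)))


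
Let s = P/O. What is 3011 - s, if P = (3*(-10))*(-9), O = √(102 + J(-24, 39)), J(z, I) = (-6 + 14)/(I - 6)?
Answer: 3011 - 135*√111342/1687 ≈ 2984.3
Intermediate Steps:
J(z, I) = 8/(-6 + I)
O = √111342/33 (O = √(102 + 8/(-6 + 39)) = √(102 + 8/33) = √(3374/33) = √111342/33 ≈ 10.111)
P = 270 (P = -30*(-9) = 270)
s = 135*√111342/1687 (s = 270/((√111342/33)) = 270*(√111342/3374) = 135*√111342/1687 ≈ 26.702)
3011 - s = 3011 - 135*√111342/1687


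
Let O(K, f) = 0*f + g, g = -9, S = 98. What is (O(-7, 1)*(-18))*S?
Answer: 15876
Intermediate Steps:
O(K, f) = -9 (O(K, f) = 0*f - 9 = 0 - 9 = -9)
(O(-7, 1)*(-18))*S = -9*(-18)*98 = 162*98 = 15876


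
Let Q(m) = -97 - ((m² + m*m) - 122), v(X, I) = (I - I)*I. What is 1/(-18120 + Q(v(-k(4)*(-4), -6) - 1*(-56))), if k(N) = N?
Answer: -1/24367 ≈ -4.1039e-5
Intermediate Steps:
v(X, I) = 0 (v(X, I) = 0*I = 0)
Q(m) = 25 - 2*m² (Q(m) = -97 - ((m² + m²) - 122) = -97 - (2*m² - 122) = -97 - (-122 + 2*m²) = -97 + (122 - 2*m²) = 25 - 2*m²)
1/(-18120 + Q(v(-k(4)*(-4), -6) - 1*(-56))) = 1/(-18120 + (25 - 2*(0 - 1*(-56))²)) = 1/(-18120 + (25 - 2*(0 + 56)²)) = 1/(-18120 + (25 - 2*56²)) = 1/(-18120 + (25 - 2*3136)) = 1/(-18120 + (25 - 6272)) = 1/(-18120 - 6247) = 1/(-24367) = -1/24367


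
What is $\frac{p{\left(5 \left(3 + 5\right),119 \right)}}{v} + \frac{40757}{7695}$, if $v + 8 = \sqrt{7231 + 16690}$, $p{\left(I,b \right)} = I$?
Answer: $\frac{974802149}{183579615} + \frac{40 \sqrt{23921}}{23857} \approx 5.5693$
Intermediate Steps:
$v = -8 + \sqrt{23921}$ ($v = -8 + \sqrt{7231 + 16690} = -8 + \sqrt{23921} \approx 146.66$)
$\frac{p{\left(5 \left(3 + 5\right),119 \right)}}{v} + \frac{40757}{7695} = \frac{5 \left(3 + 5\right)}{-8 + \sqrt{23921}} + \frac{40757}{7695} = \frac{5 \cdot 8}{-8 + \sqrt{23921}} + 40757 \cdot \frac{1}{7695} = \frac{40}{-8 + \sqrt{23921}} + \frac{40757}{7695} = \frac{40757}{7695} + \frac{40}{-8 + \sqrt{23921}}$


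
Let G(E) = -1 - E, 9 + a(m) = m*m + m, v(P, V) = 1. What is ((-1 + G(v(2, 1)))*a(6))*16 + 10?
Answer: -1574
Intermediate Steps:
a(m) = -9 + m + m² (a(m) = -9 + (m*m + m) = -9 + (m² + m) = -9 + (m + m²) = -9 + m + m²)
((-1 + G(v(2, 1)))*a(6))*16 + 10 = ((-1 + (-1 - 1*1))*(-9 + 6 + 6²))*16 + 10 = ((-1 + (-1 - 1))*(-9 + 6 + 36))*16 + 10 = ((-1 - 2)*33)*16 + 10 = -3*33*16 + 10 = -99*16 + 10 = -1584 + 10 = -1574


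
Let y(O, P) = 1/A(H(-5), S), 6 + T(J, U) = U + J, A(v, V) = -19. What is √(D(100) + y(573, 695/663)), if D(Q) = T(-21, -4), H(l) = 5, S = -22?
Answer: I*√11210/19 ≈ 5.5725*I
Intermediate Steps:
T(J, U) = -6 + J + U (T(J, U) = -6 + (U + J) = -6 + (J + U) = -6 + J + U)
D(Q) = -31 (D(Q) = -6 - 21 - 4 = -31)
y(O, P) = -1/19 (y(O, P) = 1/(-19) = -1/19)
√(D(100) + y(573, 695/663)) = √(-31 - 1/19) = √(-590/19) = I*√11210/19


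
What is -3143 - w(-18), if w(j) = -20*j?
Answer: -3503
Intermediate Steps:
-3143 - w(-18) = -3143 - (-20)*(-18) = -3143 - 1*360 = -3143 - 360 = -3503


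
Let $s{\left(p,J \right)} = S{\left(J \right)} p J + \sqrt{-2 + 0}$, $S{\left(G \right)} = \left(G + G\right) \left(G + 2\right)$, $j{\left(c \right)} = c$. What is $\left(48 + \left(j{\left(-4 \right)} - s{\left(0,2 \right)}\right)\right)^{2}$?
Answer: $\left(44 - i \sqrt{2}\right)^{2} \approx 1934.0 - 124.45 i$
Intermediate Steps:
$S{\left(G \right)} = 2 G \left(2 + G\right)$
$s{\left(p,J \right)} = i \sqrt{2} + 2 p J^{2} \left(2 + J\right)$ ($s{\left(p,J \right)} = 2 J \left(2 + J\right) p J + \sqrt{-2 + 0} = 2 J p \left(2 + J\right) J + \sqrt{-2} = 2 p J^{2} \left(2 + J\right) + i \sqrt{2} = i \sqrt{2} + 2 p J^{2} \left(2 + J\right)$)
$\left(48 + \left(j{\left(-4 \right)} - s{\left(0,2 \right)}\right)\right)^{2} = \left(48 - \left(4 + i \sqrt{2} + 2 \cdot 0 \cdot 2^{2} \left(2 + 2\right)\right)\right)^{2} = \left(48 - \left(4 + i \sqrt{2} + 2 \cdot 0 \cdot 4 \cdot 4\right)\right)^{2} = \left(48 - \left(4 + i \sqrt{2}\right)\right)^{2} = \left(44 - i \sqrt{2}\right)^{2}$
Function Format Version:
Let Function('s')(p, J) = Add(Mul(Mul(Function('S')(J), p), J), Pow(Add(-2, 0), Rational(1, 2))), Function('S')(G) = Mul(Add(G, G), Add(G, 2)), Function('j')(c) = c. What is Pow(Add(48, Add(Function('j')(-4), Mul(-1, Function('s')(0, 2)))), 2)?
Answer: Pow(Add(44, Mul(-1, I, Pow(2, Rational(1, 2)))), 2) ≈ Add(1934.0, Mul(-124.45, I))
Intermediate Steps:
Function('S')(G) = Mul(2, G, Add(2, G)) (Function('S')(G) = Mul(Mul(2, G), Add(2, G)) = Mul(2, G, Add(2, G)))
Function('s')(p, J) = Add(Mul(I, Pow(2, Rational(1, 2))), Mul(2, p, Pow(J, 2), Add(2, J))) (Function('s')(p, J) = Add(Mul(Mul(Mul(2, J, Add(2, J)), p), J), Pow(Add(-2, 0), Rational(1, 2))) = Add(Mul(Mul(2, J, p, Add(2, J)), J), Pow(-2, Rational(1, 2))) = Add(Mul(2, p, Pow(J, 2), Add(2, J)), Mul(I, Pow(2, Rational(1, 2)))) = Add(Mul(I, Pow(2, Rational(1, 2))), Mul(2, p, Pow(J, 2), Add(2, J))))
Pow(Add(48, Add(Function('j')(-4), Mul(-1, Function('s')(0, 2)))), 2) = Pow(Add(48, Add(-4, Mul(-1, Add(Mul(I, Pow(2, Rational(1, 2))), Mul(2, 0, Pow(2, 2), Add(2, 2)))))), 2) = Pow(Add(48, Add(-4, Mul(-1, Add(Mul(I, Pow(2, Rational(1, 2))), Mul(2, 0, 4, 4))))), 2) = Pow(Add(48, Add(-4, Mul(-1, Add(Mul(I, Pow(2, Rational(1, 2))), 0)))), 2) = Pow(Add(48, Add(-4, Mul(-1, Mul(I, Pow(2, Rational(1, 2)))))), 2) = Pow(Add(48, Add(-4, Mul(-1, I, Pow(2, Rational(1, 2))))), 2) = Pow(Add(44, Mul(-1, I, Pow(2, Rational(1, 2)))), 2)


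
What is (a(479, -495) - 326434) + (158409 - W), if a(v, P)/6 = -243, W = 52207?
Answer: -221690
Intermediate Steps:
a(v, P) = -1458 (a(v, P) = 6*(-243) = -1458)
(a(479, -495) - 326434) + (158409 - W) = (-1458 - 326434) + (158409 - 1*52207) = -327892 + (158409 - 52207) = -327892 + 106202 = -221690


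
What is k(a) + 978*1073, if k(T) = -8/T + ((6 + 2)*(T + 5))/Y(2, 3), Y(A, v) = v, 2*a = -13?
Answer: 13642086/13 ≈ 1.0494e+6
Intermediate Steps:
a = -13/2 (a = (1/2)*(-13) = -13/2 ≈ -6.5000)
k(T) = 40/3 - 8/T + 8*T/3 (k(T) = -8/T + ((6 + 2)*(T + 5))/3 = -8/T + (8*(5 + T))*(1/3) = -8/T + (40 + 8*T)*(1/3) = -8/T + (40/3 + 8*T/3) = 40/3 - 8/T + 8*T/3)
k(a) + 978*1073 = 8*(-3 - 13*(5 - 13/2)/2)/(3*(-13/2)) + 978*1073 = (8/3)*(-2/13)*(-3 - 13/2*(-3/2)) + 1049394 = (8/3)*(-2/13)*(-3 + 39/4) + 1049394 = (8/3)*(-2/13)*(27/4) + 1049394 = -36/13 + 1049394 = 13642086/13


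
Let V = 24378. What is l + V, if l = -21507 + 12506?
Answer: 15377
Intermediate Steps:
l = -9001
l + V = -9001 + 24378 = 15377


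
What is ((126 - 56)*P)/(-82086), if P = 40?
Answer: -1400/41043 ≈ -0.034111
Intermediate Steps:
((126 - 56)*P)/(-82086) = ((126 - 56)*40)/(-82086) = (70*40)*(-1/82086) = 2800*(-1/82086) = -1400/41043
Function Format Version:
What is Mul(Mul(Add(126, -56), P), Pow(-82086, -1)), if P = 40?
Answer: Rational(-1400, 41043) ≈ -0.034111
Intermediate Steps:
Mul(Mul(Add(126, -56), P), Pow(-82086, -1)) = Mul(Mul(Add(126, -56), 40), Pow(-82086, -1)) = Mul(Mul(70, 40), Rational(-1, 82086)) = Mul(2800, Rational(-1, 82086)) = Rational(-1400, 41043)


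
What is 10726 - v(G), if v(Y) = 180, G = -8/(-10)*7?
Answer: 10546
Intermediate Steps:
G = 28/5 (G = -8*(-1/10)*7 = (4/5)*7 = 28/5 ≈ 5.6000)
10726 - v(G) = 10726 - 1*180 = 10726 - 180 = 10546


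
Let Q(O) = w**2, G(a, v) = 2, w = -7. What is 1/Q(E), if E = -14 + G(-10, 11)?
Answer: 1/49 ≈ 0.020408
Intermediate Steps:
E = -12 (E = -14 + 2 = -12)
Q(O) = 49 (Q(O) = (-7)**2 = 49)
1/Q(E) = 1/49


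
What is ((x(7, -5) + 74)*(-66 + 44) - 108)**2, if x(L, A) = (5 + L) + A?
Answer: 3572100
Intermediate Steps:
x(L, A) = 5 + A + L
((x(7, -5) + 74)*(-66 + 44) - 108)**2 = (((5 - 5 + 7) + 74)*(-66 + 44) - 108)**2 = ((7 + 74)*(-22) - 108)**2 = (81*(-22) - 108)**2 = (-1782 - 108)**2 = (-1890)**2 = 3572100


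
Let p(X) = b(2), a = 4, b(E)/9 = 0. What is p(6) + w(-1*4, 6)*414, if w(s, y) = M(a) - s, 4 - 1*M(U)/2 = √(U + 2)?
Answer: 4968 - 828*√6 ≈ 2939.8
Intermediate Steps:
b(E) = 0 (b(E) = 9*0 = 0)
p(X) = 0
M(U) = 8 - 2*√(2 + U) (M(U) = 8 - 2*√(U + 2) = 8 - 2*√(2 + U))
w(s, y) = 8 - s - 2*√6 (w(s, y) = (8 - 2*√(2 + 4)) - s = (8 - 2*√6) - s = 8 - s - 2*√6)
p(6) + w(-1*4, 6)*414 = 0 + (8 - (-1)*4 - 2*√6)*414 = 0 + (8 - 1*(-4) - 2*√6)*414 = 0 + (8 + 4 - 2*√6)*414 = 0 + (12 - 2*√6)*414 = 0 + (4968 - 828*√6) = 4968 - 828*√6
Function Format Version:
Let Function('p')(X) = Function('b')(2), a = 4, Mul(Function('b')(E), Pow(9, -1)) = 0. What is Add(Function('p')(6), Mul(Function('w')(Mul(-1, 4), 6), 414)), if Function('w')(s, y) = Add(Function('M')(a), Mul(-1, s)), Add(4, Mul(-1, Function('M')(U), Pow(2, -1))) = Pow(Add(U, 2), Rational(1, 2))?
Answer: Add(4968, Mul(-828, Pow(6, Rational(1, 2)))) ≈ 2939.8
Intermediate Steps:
Function('b')(E) = 0 (Function('b')(E) = Mul(9, 0) = 0)
Function('p')(X) = 0
Function('M')(U) = Add(8, Mul(-2, Pow(Add(2, U), Rational(1, 2)))) (Function('M')(U) = Add(8, Mul(-2, Pow(Add(U, 2), Rational(1, 2)))) = Add(8, Mul(-2, Pow(Add(2, U), Rational(1, 2)))))
Function('w')(s, y) = Add(8, Mul(-1, s), Mul(-2, Pow(6, Rational(1, 2)))) (Function('w')(s, y) = Add(Add(8, Mul(-2, Pow(Add(2, 4), Rational(1, 2)))), Mul(-1, s)) = Add(Add(8, Mul(-2, Pow(6, Rational(1, 2)))), Mul(-1, s)) = Add(8, Mul(-1, s), Mul(-2, Pow(6, Rational(1, 2)))))
Add(Function('p')(6), Mul(Function('w')(Mul(-1, 4), 6), 414)) = Add(0, Mul(Add(8, Mul(-1, Mul(-1, 4)), Mul(-2, Pow(6, Rational(1, 2)))), 414)) = Add(0, Mul(Add(8, Mul(-1, -4), Mul(-2, Pow(6, Rational(1, 2)))), 414)) = Add(0, Mul(Add(8, 4, Mul(-2, Pow(6, Rational(1, 2)))), 414)) = Add(0, Mul(Add(12, Mul(-2, Pow(6, Rational(1, 2)))), 414)) = Add(0, Add(4968, Mul(-828, Pow(6, Rational(1, 2))))) = Add(4968, Mul(-828, Pow(6, Rational(1, 2))))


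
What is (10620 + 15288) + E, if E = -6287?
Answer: 19621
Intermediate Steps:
(10620 + 15288) + E = (10620 + 15288) - 6287 = 25908 - 6287 = 19621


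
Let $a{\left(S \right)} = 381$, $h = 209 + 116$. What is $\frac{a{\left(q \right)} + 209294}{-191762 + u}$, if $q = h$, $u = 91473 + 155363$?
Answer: $\frac{209675}{55074} \approx 3.8072$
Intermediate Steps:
$h = 325$
$u = 246836$
$q = 325$
$\frac{a{\left(q \right)} + 209294}{-191762 + u} = \frac{381 + 209294}{-191762 + 246836} = \frac{209675}{55074}$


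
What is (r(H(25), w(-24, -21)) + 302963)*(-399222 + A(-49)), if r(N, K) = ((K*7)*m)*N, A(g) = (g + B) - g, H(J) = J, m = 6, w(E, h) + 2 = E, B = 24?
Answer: -110044118274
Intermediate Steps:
w(E, h) = -2 + E
A(g) = 24 (A(g) = (g + 24) - g = (24 + g) - g = 24)
r(N, K) = 42*K*N (r(N, K) = ((K*7)*6)*N = ((7*K)*6)*N = (42*K)*N = 42*K*N)
(r(H(25), w(-24, -21)) + 302963)*(-399222 + A(-49)) = (42*(-2 - 24)*25 + 302963)*(-399222 + 24) = (42*(-26)*25 + 302963)*(-399198) = (-27300 + 302963)*(-399198) = 275663*(-399198) = -110044118274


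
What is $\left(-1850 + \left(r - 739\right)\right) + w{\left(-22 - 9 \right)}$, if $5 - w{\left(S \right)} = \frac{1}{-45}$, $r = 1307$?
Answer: $- \frac{57464}{45} \approx -1277.0$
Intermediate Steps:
$w{\left(S \right)} = \frac{226}{45}$ ($w{\left(S \right)} = 5 - \frac{1}{-45} = 5 - - \frac{1}{45} = 5 + \frac{1}{45} = \frac{226}{45}$)
$\left(-1850 + \left(r - 739\right)\right) + w{\left(-22 - 9 \right)} = \left(-1850 + \left(1307 - 739\right)\right) + \frac{226}{45} = \left(-1850 + 568\right) + \frac{226}{45} = -1282 + \frac{226}{45} = - \frac{57464}{45}$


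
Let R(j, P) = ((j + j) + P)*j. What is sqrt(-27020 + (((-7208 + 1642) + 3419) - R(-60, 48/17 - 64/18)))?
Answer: I*sqrt(94704807)/51 ≈ 190.82*I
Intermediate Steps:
R(j, P) = j*(P + 2*j) (R(j, P) = (2*j + P)*j = (P + 2*j)*j = j*(P + 2*j))
sqrt(-27020 + (((-7208 + 1642) + 3419) - R(-60, 48/17 - 64/18))) = sqrt(-27020 + (((-7208 + 1642) + 3419) - (-60)*((48/17 - 64/18) + 2*(-60)))) = sqrt(-27020 + ((-5566 + 3419) - (-60)*((48*(1/17) - 64*1/18) - 120))) = sqrt(-27020 + (-2147 - (-60)*((48/17 - 32/9) - 120))) = sqrt(-27020 + (-2147 - (-60)*(-112/153 - 120))) = sqrt(-27020 + (-2147 - (-60)*(-18472)/153)) = sqrt(-27020 + (-2147 - 1*369440/51)) = sqrt(-27020 + (-2147 - 369440/51)) = sqrt(-27020 - 478937/51) = sqrt(-1856957/51) = I*sqrt(94704807)/51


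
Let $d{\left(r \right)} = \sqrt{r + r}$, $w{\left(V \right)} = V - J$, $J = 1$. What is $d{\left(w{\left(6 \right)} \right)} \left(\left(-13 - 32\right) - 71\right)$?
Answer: $- 116 \sqrt{10} \approx -366.82$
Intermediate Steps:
$w{\left(V \right)} = -1 + V$ ($w{\left(V \right)} = V - 1 = -1 + V$)
$d{\left(r \right)} = \sqrt{2} \sqrt{r}$ ($d{\left(r \right)} = \sqrt{2 r} = \sqrt{2} \sqrt{r}$)
$d{\left(w{\left(6 \right)} \right)} \left(\left(-13 - 32\right) - 71\right) = \sqrt{2} \sqrt{-1 + 6} \left(\left(-13 - 32\right) - 71\right) = \sqrt{2} \sqrt{5} \left(-45 - 71\right) = \sqrt{10} \left(-116\right) = - 116 \sqrt{10}$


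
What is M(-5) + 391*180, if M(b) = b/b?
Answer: 70381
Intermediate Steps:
M(b) = 1
M(-5) + 391*180 = 1 + 391*180 = 1 + 70380 = 70381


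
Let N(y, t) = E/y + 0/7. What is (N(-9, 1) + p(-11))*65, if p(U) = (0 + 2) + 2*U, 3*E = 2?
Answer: -35230/27 ≈ -1304.8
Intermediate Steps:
E = ⅔ (E = (⅓)*2 = ⅔ ≈ 0.66667)
p(U) = 2 + 2*U
N(y, t) = 2/(3*y) (N(y, t) = 2/(3*y) + 0/7 = 2/(3*y) + 0*(⅐) = 2/(3*y) + 0 = 2/(3*y))
(N(-9, 1) + p(-11))*65 = ((⅔)/(-9) + (2 + 2*(-11)))*65 = ((⅔)*(-⅑) + (2 - 22))*65 = (-2/27 - 20)*65 = -542/27*65 = -35230/27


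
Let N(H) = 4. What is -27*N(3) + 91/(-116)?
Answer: -12619/116 ≈ -108.78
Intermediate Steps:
-27*N(3) + 91/(-116) = -27*4 + 91/(-116) = -108 + 91*(-1/116) = -108 - 91/116 = -12619/116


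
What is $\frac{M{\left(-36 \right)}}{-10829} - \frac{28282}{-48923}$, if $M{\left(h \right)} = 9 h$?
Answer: $\frac{46016690}{75683881} \approx 0.60801$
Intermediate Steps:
$\frac{M{\left(-36 \right)}}{-10829} - \frac{28282}{-48923} = \frac{9 \left(-36\right)}{-10829} - \frac{28282}{-48923} = \left(-324\right) \left(- \frac{1}{10829}\right) - - \frac{28282}{48923} = \frac{324}{10829} + \frac{28282}{48923} = \frac{46016690}{75683881}$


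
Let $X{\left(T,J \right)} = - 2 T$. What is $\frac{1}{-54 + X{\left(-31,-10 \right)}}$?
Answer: $\frac{1}{8} \approx 0.125$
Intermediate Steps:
$\frac{1}{-54 + X{\left(-31,-10 \right)}} = \frac{1}{-54 - -62} = \frac{1}{-54 + 62} = \frac{1}{8}$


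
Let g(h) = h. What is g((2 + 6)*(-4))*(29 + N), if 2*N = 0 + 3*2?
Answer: -1024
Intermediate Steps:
N = 3 (N = (0 + 3*2)/2 = (0 + 6)/2 = (1/2)*6 = 3)
g((2 + 6)*(-4))*(29 + N) = ((2 + 6)*(-4))*(29 + 3) = (8*(-4))*32 = -32*32 = -1024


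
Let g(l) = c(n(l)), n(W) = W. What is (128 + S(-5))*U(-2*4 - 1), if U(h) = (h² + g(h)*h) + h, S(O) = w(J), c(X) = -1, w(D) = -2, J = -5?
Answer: 10206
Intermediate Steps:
g(l) = -1
S(O) = -2
U(h) = h² (U(h) = (h² - h) + h = h²)
(128 + S(-5))*U(-2*4 - 1) = (128 - 2)*(-2*4 - 1)² = 126*(-8 - 1)² = 126*(-9)² = 126*81 = 10206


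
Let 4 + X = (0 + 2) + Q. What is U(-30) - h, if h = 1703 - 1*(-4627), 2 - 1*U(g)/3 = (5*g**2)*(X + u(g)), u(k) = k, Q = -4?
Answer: 479676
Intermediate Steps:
X = -6 (X = -4 + ((0 + 2) - 4) = -4 + (2 - 4) = -4 - 2 = -6)
U(g) = 6 - 15*g**2*(-6 + g) (U(g) = 6 - 3*5*g**2*(-6 + g) = 6 - 15*g**2*(-6 + g))
h = 6330 (h = 1703 + 4627 = 6330)
U(-30) - h = (6 - 15*(-30)**3 + 90*(-30)**2) - 1*6330 = (6 - 15*(-27000) + 90*900) - 6330 = (6 + 405000 + 81000) - 6330 = 486006 - 6330 = 479676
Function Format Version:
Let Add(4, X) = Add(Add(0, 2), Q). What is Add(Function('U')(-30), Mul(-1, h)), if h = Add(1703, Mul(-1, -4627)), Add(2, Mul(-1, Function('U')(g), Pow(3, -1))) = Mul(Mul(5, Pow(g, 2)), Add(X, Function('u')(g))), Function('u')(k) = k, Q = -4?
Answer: 479676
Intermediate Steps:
X = -6 (X = Add(-4, Add(Add(0, 2), -4)) = Add(-4, Add(2, -4)) = Add(-4, -2) = -6)
Function('U')(g) = Add(6, Mul(-15, Pow(g, 2), Add(-6, g))) (Function('U')(g) = Add(6, Mul(-3, Mul(Mul(5, Pow(g, 2)), Add(-6, g)))) = Add(6, Mul(-3, Mul(5, Pow(g, 2), Add(-6, g)))) = Add(6, Mul(-15, Pow(g, 2), Add(-6, g))))
h = 6330 (h = Add(1703, 4627) = 6330)
Add(Function('U')(-30), Mul(-1, h)) = Add(Add(6, Mul(-15, Pow(-30, 3)), Mul(90, Pow(-30, 2))), Mul(-1, 6330)) = Add(Add(6, Mul(-15, -27000), Mul(90, 900)), -6330) = Add(Add(6, 405000, 81000), -6330) = Add(486006, -6330) = 479676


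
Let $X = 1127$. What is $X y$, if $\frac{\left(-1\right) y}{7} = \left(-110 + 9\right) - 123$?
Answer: $1767136$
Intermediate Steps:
$y = 1568$ ($y = - 7 \left(\left(-110 + 9\right) - 123\right) = - 7 \left(-101 - 123\right) = \left(-7\right) \left(-224\right) = 1568$)
$X y = 1127 \cdot 1568 = 1767136$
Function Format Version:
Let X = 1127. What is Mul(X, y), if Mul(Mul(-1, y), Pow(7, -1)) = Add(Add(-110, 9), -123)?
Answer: 1767136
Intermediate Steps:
y = 1568 (y = Mul(-7, Add(Add(-110, 9), -123)) = Mul(-7, Add(-101, -123)) = Mul(-7, -224) = 1568)
Mul(X, y) = Mul(1127, 1568) = 1767136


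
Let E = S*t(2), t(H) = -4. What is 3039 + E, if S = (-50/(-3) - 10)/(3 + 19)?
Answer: 100247/33 ≈ 3037.8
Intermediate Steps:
S = 10/33 (S = (-50*(-⅓) - 10)/22 = (50/3 - 10)*(1/22) = (20/3)*(1/22) = 10/33 ≈ 0.30303)
E = -40/33 (E = (10/33)*(-4) = -40/33 ≈ -1.2121)
3039 + E = 3039 - 40/33 = 100247/33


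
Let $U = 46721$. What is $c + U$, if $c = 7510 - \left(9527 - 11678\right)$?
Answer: $56382$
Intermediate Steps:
$c = 9661$ ($c = 7510 - -2151 = 7510 + 2151 = 9661$)
$c + U = 9661 + 46721 = 56382$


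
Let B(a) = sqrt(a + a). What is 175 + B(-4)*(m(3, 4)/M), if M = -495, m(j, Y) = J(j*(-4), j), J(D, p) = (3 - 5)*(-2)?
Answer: 175 - 8*I*sqrt(2)/495 ≈ 175.0 - 0.022856*I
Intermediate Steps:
B(a) = sqrt(2)*sqrt(a) (B(a) = sqrt(2*a) = sqrt(2)*sqrt(a))
J(D, p) = 4 (J(D, p) = -2*(-2) = 4)
m(j, Y) = 4
175 + B(-4)*(m(3, 4)/M) = 175 + (sqrt(2)*sqrt(-4))*(4/(-495)) = 175 + (sqrt(2)*(2*I))*(4*(-1/495)) = 175 + (2*I*sqrt(2))*(-4/495) = 175 - 8*I*sqrt(2)/495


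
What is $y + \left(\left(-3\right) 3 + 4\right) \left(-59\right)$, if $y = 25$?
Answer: $320$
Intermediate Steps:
$y + \left(\left(-3\right) 3 + 4\right) \left(-59\right) = 25 + \left(\left(-3\right) 3 + 4\right) \left(-59\right) = 25 + \left(-9 + 4\right) \left(-59\right) = 25 - -295 = 25 + 295 = 320$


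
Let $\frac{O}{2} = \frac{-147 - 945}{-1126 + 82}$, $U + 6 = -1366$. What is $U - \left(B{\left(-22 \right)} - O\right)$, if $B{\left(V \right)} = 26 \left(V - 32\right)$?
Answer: $\frac{2966}{87} \approx 34.092$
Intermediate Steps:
$B{\left(V \right)} = -832 + 26 V$ ($B{\left(V \right)} = 26 \left(-32 + V\right) = -832 + 26 V$)
$U = -1372$ ($U = -6 - 1366 = -1372$)
$O = \frac{182}{87}$ ($O = 2 \frac{-147 - 945}{-1126 + 82} = 2 \left(- \frac{1092}{-1044}\right) = 2 \left(\left(-1092\right) \left(- \frac{1}{1044}\right)\right) = 2 \cdot \frac{91}{87} = \frac{182}{87} \approx 2.092$)
$U - \left(B{\left(-22 \right)} - O\right) = -1372 - \left(\left(-832 + 26 \left(-22\right)\right) - \frac{182}{87}\right) = -1372 - \left(\left(-832 - 572\right) - \frac{182}{87}\right) = -1372 - \left(-1404 - \frac{182}{87}\right) = -1372 - - \frac{122330}{87} = -1372 + \frac{122330}{87} = \frac{2966}{87}$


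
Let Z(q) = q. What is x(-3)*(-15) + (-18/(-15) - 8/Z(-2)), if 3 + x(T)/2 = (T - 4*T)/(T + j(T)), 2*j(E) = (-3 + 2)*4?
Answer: 746/5 ≈ 149.20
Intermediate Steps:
j(E) = -2 (j(E) = ((-3 + 2)*4)/2 = (-1*4)/2 = (½)*(-4) = -2)
x(T) = -6 - 6*T/(-2 + T) (x(T) = -6 + 2*((T - 4*T)/(T - 2)) = -6 + 2*((-3*T)/(-2 + T)) = -6 + 2*(-3*T/(-2 + T)) = -6 - 6*T/(-2 + T))
x(-3)*(-15) + (-18/(-15) - 8/Z(-2)) = (12*(1 - 1*(-3))/(-2 - 3))*(-15) + (-18/(-15) - 8/(-2)) = (12*(1 + 3)/(-5))*(-15) + (-18*(-1/15) - 8*(-½)) = (12*(-⅕)*4)*(-15) + (6/5 + 4) = -48/5*(-15) + 26/5 = 144 + 26/5 = 746/5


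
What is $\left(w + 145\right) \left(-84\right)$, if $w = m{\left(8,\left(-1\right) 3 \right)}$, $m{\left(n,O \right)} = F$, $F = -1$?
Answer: $-12096$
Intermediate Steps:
$m{\left(n,O \right)} = -1$
$w = -1$
$\left(w + 145\right) \left(-84\right) = \left(-1 + 145\right) \left(-84\right) = 144 \left(-84\right) = -12096$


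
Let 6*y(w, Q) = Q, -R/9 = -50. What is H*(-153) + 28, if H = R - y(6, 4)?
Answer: -68720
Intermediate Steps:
R = 450 (R = -9*(-50) = 450)
y(w, Q) = Q/6
H = 1348/3 (H = 450 - 4/6 = 450 - 1*2/3 = 450 - 2/3 = 1348/3 ≈ 449.33)
H*(-153) + 28 = (1348/3)*(-153) + 28 = -68748 + 28 = -68720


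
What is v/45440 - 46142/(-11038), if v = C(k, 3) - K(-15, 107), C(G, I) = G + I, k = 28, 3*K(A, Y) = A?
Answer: 262136231/62695840 ≈ 4.1811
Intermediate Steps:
K(A, Y) = A/3
v = 36 (v = (28 + 3) - (-15)/3 = 31 - 1*(-5) = 31 + 5 = 36)
v/45440 - 46142/(-11038) = 36/45440 - 46142/(-11038) = 36*(1/45440) - 46142*(-1/11038) = 9/11360 + 23071/5519 = 262136231/62695840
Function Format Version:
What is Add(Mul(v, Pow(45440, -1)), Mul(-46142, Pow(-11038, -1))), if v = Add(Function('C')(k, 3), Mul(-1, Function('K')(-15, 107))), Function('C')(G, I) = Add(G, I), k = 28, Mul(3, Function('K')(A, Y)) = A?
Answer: Rational(262136231, 62695840) ≈ 4.1811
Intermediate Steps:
Function('K')(A, Y) = Mul(Rational(1, 3), A)
v = 36 (v = Add(Add(28, 3), Mul(-1, Mul(Rational(1, 3), -15))) = Add(31, Mul(-1, -5)) = Add(31, 5) = 36)
Add(Mul(v, Pow(45440, -1)), Mul(-46142, Pow(-11038, -1))) = Add(Mul(36, Pow(45440, -1)), Mul(-46142, Pow(-11038, -1))) = Add(Mul(36, Rational(1, 45440)), Mul(-46142, Rational(-1, 11038))) = Add(Rational(9, 11360), Rational(23071, 5519)) = Rational(262136231, 62695840)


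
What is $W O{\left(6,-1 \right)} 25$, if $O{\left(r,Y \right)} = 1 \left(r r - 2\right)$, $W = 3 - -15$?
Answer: $15300$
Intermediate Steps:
$W = 18$ ($W = 3 + 15 = 18$)
$O{\left(r,Y \right)} = -2 + r^{2}$ ($O{\left(r,Y \right)} = 1 \left(r^{2} - 2\right) = 1 \left(-2 + r^{2}\right) = -2 + r^{2}$)
$W O{\left(6,-1 \right)} 25 = 18 \left(-2 + 6^{2}\right) 25 = 18 \left(-2 + 36\right) 25 = 18 \cdot 34 \cdot 25 = 612 \cdot 25 = 15300$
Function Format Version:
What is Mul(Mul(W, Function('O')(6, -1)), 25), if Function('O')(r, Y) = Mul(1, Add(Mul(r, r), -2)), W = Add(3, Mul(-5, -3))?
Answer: 15300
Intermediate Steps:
W = 18 (W = Add(3, 15) = 18)
Function('O')(r, Y) = Add(-2, Pow(r, 2)) (Function('O')(r, Y) = Mul(1, Add(Pow(r, 2), -2)) = Mul(1, Add(-2, Pow(r, 2))) = Add(-2, Pow(r, 2)))
Mul(Mul(W, Function('O')(6, -1)), 25) = Mul(Mul(18, Add(-2, Pow(6, 2))), 25) = Mul(Mul(18, Add(-2, 36)), 25) = Mul(Mul(18, 34), 25) = Mul(612, 25) = 15300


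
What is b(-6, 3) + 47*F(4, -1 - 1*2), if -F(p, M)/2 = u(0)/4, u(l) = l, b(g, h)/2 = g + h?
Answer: -6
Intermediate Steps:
b(g, h) = 2*g + 2*h (b(g, h) = 2*(g + h) = 2*g + 2*h)
F(p, M) = 0 (F(p, M) = -0/4 = -2*0 = 0)
b(-6, 3) + 47*F(4, -1 - 1*2) = (2*(-6) + 2*3) + 47*0 = (-12 + 6) + 0 = -6 + 0 = -6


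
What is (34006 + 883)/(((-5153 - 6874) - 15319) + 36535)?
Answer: 34889/9189 ≈ 3.7968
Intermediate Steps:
(34006 + 883)/(((-5153 - 6874) - 15319) + 36535) = 34889/((-12027 - 15319) + 36535) = 34889/(-27346 + 36535) = 34889/9189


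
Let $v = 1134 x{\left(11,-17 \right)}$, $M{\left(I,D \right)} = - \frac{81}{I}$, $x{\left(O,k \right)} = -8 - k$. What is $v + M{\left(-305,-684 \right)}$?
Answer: $\frac{3112911}{305} \approx 10206.0$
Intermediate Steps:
$v = 10206$ ($v = 1134 \left(-8 - -17\right) = 1134 \left(-8 + 17\right) = 1134 \cdot 9 = 10206$)
$v + M{\left(-305,-684 \right)} = 10206 - \frac{81}{-305} = 10206 - - \frac{81}{305} = 10206 + \frac{81}{305} = \frac{3112911}{305}$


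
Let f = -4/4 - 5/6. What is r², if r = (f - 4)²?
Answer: 1500625/1296 ≈ 1157.9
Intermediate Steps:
f = -11/6 (f = -4*¼ - 5*⅙ = -1 - ⅚ = -11/6 ≈ -1.8333)
r = 1225/36 (r = (-11/6 - 4)² = (-35/6)² = 1225/36 ≈ 34.028)
r² = (1225/36)² = 1500625/1296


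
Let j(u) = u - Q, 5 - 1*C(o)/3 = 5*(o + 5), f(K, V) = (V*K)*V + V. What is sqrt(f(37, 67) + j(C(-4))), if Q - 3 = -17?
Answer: sqrt(166174) ≈ 407.64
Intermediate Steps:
Q = -14 (Q = 3 - 17 = -14)
f(K, V) = V + K*V**2 (f(K, V) = (K*V)*V + V = K*V**2 + V = V + K*V**2)
C(o) = -60 - 15*o (C(o) = 15 - 15*(o + 5) = 15 - 15*(5 + o) = 15 - 3*(25 + 5*o) = 15 + (-75 - 15*o) = -60 - 15*o)
j(u) = 14 + u (j(u) = u - 1*(-14) = u + 14 = 14 + u)
sqrt(f(37, 67) + j(C(-4))) = sqrt(67*(1 + 37*67) + (14 + (-60 - 15*(-4)))) = sqrt(67*(1 + 2479) + (14 + (-60 + 60))) = sqrt(67*2480 + (14 + 0)) = sqrt(166160 + 14) = sqrt(166174)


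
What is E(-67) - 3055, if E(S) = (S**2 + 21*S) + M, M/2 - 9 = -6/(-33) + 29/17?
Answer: 9121/187 ≈ 48.775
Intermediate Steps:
M = 4072/187 (M = 18 + 2*(-6/(-33) + 29/17) = 18 + 2*(-6*(-1/33) + 29*(1/17)) = 18 + 2*(2/11 + 29/17) = 18 + 2*(353/187) = 18 + 706/187 = 4072/187 ≈ 21.775)
E(S) = 4072/187 + S**2 + 21*S (E(S) = (S**2 + 21*S) + 4072/187 = 4072/187 + S**2 + 21*S)
E(-67) - 3055 = (4072/187 + (-67)**2 + 21*(-67)) - 3055 = (4072/187 + 4489 - 1407) - 3055 = 580406/187 - 3055 = 9121/187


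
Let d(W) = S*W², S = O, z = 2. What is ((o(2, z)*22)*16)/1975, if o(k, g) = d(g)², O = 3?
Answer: 50688/1975 ≈ 25.665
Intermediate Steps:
S = 3
d(W) = 3*W²
o(k, g) = 9*g⁴ (o(k, g) = (3*g²)² = 9*g⁴)
((o(2, z)*22)*16)/1975 = (((9*2⁴)*22)*16)/1975 = (((9*16)*22)*16)*(1/1975) = ((144*22)*16)*(1/1975) = (3168*16)*(1/1975) = 50688*(1/1975) = 50688/1975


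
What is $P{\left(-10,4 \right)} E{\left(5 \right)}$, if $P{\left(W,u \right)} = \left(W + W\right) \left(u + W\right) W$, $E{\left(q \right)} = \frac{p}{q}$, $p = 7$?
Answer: $-1680$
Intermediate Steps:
$E{\left(q \right)} = \frac{7}{q}$
$P{\left(W,u \right)} = 2 W^{2} \left(W + u\right)$ ($P{\left(W,u \right)} = 2 W \left(W + u\right) W = 2 W^{2} \left(W + u\right)$)
$P{\left(-10,4 \right)} E{\left(5 \right)} = 2 \left(-10\right)^{2} \left(-10 + 4\right) \frac{7}{5} = 2 \cdot 100 \left(-6\right) 7 \cdot \frac{1}{5} = \left(-1200\right) \frac{7}{5} = -1680$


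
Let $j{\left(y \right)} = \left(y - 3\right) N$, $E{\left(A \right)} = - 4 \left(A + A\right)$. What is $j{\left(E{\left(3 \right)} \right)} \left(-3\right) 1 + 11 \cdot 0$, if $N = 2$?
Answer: $162$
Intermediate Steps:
$E{\left(A \right)} = - 8 A$ ($E{\left(A \right)} = - 4 \cdot 2 A = - 8 A$)
$j{\left(y \right)} = -6 + 2 y$ ($j{\left(y \right)} = \left(y - 3\right) 2 = \left(-3 + y\right) 2 = -6 + 2 y$)
$j{\left(E{\left(3 \right)} \right)} \left(-3\right) 1 + 11 \cdot 0 = \left(-6 + 2 \left(\left(-8\right) 3\right)\right) \left(-3\right) 1 + 11 \cdot 0 = \left(-6 + 2 \left(-24\right)\right) \left(-3\right) 1 + 0 = \left(-6 - 48\right) \left(-3\right) 1 + 0 = \left(-54\right) \left(-3\right) 1 + 0 = 162 \cdot 1 + 0 = 162 + 0 = 162$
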